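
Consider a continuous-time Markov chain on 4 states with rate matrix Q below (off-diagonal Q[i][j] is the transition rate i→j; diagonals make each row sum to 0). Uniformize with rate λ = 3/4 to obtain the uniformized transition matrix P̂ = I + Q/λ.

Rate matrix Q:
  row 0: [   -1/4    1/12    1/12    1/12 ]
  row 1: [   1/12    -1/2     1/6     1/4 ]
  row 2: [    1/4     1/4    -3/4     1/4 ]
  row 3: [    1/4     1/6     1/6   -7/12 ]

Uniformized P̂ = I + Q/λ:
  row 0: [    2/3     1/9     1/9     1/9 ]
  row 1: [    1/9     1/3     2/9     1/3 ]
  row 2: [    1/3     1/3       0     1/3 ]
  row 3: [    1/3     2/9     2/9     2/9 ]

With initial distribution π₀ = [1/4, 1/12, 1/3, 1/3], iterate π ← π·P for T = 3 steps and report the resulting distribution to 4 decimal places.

t=0: π = [0.2500, 0.0833, 0.3333, 0.3333]
t=1: π = [0.3981, 0.2407, 0.1204, 0.2407]
t=2: π = [0.4126, 0.2181, 0.1512, 0.2181]
t=3: π = [0.4224, 0.2174, 0.1428, 0.2174]

π = [0.4224, 0.2174, 0.1428, 0.2174]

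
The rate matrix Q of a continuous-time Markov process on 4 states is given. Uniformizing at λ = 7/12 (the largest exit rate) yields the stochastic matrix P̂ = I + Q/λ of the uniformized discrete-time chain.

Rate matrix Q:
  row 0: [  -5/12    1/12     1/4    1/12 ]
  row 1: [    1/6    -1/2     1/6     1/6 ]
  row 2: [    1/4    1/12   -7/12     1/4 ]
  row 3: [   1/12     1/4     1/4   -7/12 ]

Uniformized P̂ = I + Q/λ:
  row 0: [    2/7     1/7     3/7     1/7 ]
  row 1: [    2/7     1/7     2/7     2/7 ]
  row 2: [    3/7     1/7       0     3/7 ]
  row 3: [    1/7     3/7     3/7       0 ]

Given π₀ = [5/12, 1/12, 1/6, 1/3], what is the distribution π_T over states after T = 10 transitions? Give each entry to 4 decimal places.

t=0: π = [0.4167, 0.0833, 0.1667, 0.3333]
t=1: π = [0.2619, 0.2381, 0.3452, 0.1548]
t=2: π = [0.3129, 0.1871, 0.2466, 0.2534]
t=3: π = [0.2847, 0.2153, 0.2962, 0.2038]
t=4: π = [0.2989, 0.2011, 0.2709, 0.2291]
t=5: π = [0.2917, 0.2083, 0.2837, 0.2163]
t=6: π = [0.2954, 0.2046, 0.2772, 0.2228]
t=7: π = [0.2935, 0.2065, 0.2805, 0.2195]
t=8: π = [0.2944, 0.2056, 0.2788, 0.2212]
t=9: π = [0.2940, 0.2060, 0.2797, 0.2203]
t=10: π = [0.2942, 0.2058, 0.2793, 0.2207]

π = [0.2942, 0.2058, 0.2793, 0.2207]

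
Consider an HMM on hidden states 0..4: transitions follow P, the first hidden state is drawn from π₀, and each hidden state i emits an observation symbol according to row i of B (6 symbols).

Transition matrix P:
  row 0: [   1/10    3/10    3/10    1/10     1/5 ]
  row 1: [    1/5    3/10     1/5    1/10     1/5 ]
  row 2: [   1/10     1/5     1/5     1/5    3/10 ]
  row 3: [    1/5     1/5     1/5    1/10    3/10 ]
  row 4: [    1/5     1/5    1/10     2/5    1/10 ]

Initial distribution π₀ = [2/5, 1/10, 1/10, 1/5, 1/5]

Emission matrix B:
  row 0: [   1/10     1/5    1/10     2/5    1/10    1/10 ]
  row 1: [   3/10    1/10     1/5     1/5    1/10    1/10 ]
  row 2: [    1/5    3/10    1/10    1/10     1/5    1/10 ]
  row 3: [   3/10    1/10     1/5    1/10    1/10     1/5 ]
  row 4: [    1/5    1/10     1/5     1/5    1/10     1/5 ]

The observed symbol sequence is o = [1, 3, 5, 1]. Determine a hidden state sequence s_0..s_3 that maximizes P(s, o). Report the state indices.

t=0: δ = [8.000e-02, 1.000e-02, 3.000e-02, 2.000e-02, 2.000e-02]  (obs o_0=1)
t=1: δ = [3.200e-03, 4.800e-03, 2.400e-03, 8.000e-04, 3.200e-03]  ψ = [0, 0, 0, 0, 0]  (obs o_1=3)
t=2: δ = [9.600e-05, 1.440e-04, 9.600e-05, 2.560e-04, 1.920e-04]  ψ = [1, 1, 0, 4, 1]  (obs o_2=5)
t=3: δ = [1.024e-05, 5.120e-06, 1.536e-05, 7.680e-06, 7.680e-06]  ψ = [3, 3, 3, 4, 3]  (obs o_3=1)
backtrack: best end state = 2; path = [0, 4, 3, 2]

path = [0, 4, 3, 2]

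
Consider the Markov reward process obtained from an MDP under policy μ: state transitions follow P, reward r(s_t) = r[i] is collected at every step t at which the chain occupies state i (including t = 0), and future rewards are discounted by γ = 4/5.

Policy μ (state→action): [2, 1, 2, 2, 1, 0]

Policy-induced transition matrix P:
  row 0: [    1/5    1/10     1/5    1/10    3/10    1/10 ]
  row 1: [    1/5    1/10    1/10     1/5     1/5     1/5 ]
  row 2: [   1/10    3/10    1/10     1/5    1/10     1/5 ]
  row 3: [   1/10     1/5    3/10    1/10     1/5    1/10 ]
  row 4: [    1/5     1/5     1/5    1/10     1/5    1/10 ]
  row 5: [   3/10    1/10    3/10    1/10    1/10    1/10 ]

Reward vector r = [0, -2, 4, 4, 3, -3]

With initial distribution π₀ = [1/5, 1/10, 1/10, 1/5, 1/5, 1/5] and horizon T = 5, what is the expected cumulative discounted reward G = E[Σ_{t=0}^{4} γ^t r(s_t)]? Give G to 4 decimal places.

G = 3.7258

t=0: π = [0.2000, 0.1000, 0.1000, 0.2000, 0.2000, 0.2000], E[r] = 1.0000, γ^t·E[r] = 1.000000, running G = 1.000000
t=1: π = [0.1900, 0.1600, 0.2200, 0.1200, 0.1900, 0.1200], E[r] = 1.2500, γ^t·E[r] = 1.000000, running G = 2.000000
t=2: π = [0.1780, 0.1750, 0.1860, 0.1380, 0.1850, 0.1380], E[r] = 1.0870, γ^t·E[r] = 0.695680, running G = 2.695680
t=3: π = [0.1814, 0.1695, 0.1915, 0.1361, 0.1854, 0.1361], E[r] = 1.1193, γ^t·E[r] = 0.573082, running G = 3.268762
t=4: π = [0.1809, 0.1705, 0.1911, 0.1361, 0.1854, 0.1361], E[r] = 1.1158, γ^t·E[r] = 0.457040, running G = 3.725801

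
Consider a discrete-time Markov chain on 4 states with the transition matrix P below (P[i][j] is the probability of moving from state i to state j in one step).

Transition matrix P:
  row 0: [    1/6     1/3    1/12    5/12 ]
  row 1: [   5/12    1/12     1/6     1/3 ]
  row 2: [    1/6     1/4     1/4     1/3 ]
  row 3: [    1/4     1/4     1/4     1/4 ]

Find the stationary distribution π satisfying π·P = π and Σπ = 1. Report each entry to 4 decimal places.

π = [0.2520, 0.2323, 0.1886, 0.3271]

Balance equations π_j = Σ_i π_i·P[i][j]:
  π_0 = 1/6·π_0 + 5/12·π_1 + 1/6·π_2 + 1/4·π_3
  π_1 = 1/3·π_0 + 1/12·π_1 + 1/4·π_2 + 1/4·π_3
  π_2 = 1/12·π_0 + 1/6·π_1 + 1/4·π_2 + 1/4·π_3
  normalize: π_0 + π_1 + π_2 + π_3 = 1
Solving the linear system gives exactly π = [537/2131, 495/2131, 402/2131, 697/2131].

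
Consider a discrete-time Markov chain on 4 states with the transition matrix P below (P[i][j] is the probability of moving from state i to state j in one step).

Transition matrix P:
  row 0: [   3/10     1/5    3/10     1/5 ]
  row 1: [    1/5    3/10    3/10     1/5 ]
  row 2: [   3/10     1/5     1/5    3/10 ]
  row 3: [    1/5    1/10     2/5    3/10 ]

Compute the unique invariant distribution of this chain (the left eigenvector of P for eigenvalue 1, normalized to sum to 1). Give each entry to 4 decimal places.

Balance equations π_j = Σ_i π_i·P[i][j]:
  π_0 = 3/10·π_0 + 1/5·π_1 + 3/10·π_2 + 1/5·π_3
  π_1 = 1/5·π_0 + 3/10·π_1 + 1/5·π_2 + 1/10·π_3
  π_2 = 3/10·π_0 + 3/10·π_1 + 1/5·π_2 + 2/5·π_3
  normalize: π_0 + π_1 + π_2 + π_3 = 1
Solving the linear system gives exactly π = [25/98, 19/98, 29/98, 25/98].

π = [0.2551, 0.1939, 0.2959, 0.2551]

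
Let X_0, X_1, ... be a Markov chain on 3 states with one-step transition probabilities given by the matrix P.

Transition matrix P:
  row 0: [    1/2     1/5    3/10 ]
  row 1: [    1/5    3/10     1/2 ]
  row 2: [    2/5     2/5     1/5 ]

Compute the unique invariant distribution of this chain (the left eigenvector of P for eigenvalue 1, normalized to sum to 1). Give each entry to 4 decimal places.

π = [0.3789, 0.2947, 0.3263]

Balance equations π_j = Σ_i π_i·P[i][j]:
  π_0 = 1/2·π_0 + 1/5·π_1 + 2/5·π_2
  π_1 = 1/5·π_0 + 3/10·π_1 + 2/5·π_2
  normalize: π_0 + π_1 + π_2 = 1
Solving the linear system gives exactly π = [36/95, 28/95, 31/95].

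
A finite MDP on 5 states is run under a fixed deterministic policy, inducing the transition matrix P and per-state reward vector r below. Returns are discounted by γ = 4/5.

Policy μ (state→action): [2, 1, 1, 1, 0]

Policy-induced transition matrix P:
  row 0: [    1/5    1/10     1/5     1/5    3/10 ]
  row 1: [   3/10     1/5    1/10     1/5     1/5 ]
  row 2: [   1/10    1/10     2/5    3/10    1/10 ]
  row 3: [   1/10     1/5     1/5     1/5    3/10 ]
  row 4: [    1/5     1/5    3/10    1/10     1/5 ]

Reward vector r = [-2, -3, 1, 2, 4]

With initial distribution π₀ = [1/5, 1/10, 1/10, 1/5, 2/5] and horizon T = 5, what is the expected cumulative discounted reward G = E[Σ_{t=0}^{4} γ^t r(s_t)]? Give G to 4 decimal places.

t=0: π = [0.2000, 0.1000, 0.1000, 0.2000, 0.4000], E[r] = 1.4000, γ^t·E[r] = 1.400000, running G = 1.400000
t=1: π = [0.1800, 0.1700, 0.2500, 0.1700, 0.2300], E[r] = 0.6400, γ^t·E[r] = 0.512000, running G = 1.912000
t=2: π = [0.1750, 0.1570, 0.2560, 0.2020, 0.2100], E[r] = 0.6790, γ^t·E[r] = 0.434560, running G = 2.346560
t=3: π = [0.1699, 0.1569, 0.2565, 0.2046, 0.2121], E[r] = 0.7036, γ^t·E[r] = 0.360243, running G = 2.706803
t=4: π = [0.1696, 0.1574, 0.2568, 0.2044, 0.2118], E[r] = 0.7017, γ^t·E[r] = 0.287400, running G = 2.994203

G = 2.9942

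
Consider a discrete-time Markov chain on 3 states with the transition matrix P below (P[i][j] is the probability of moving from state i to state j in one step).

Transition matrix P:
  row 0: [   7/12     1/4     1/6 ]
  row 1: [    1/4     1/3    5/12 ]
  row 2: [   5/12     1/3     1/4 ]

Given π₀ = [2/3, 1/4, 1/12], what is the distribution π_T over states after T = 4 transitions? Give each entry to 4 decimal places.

t=0: π = [0.6667, 0.2500, 0.0833]
t=1: π = [0.4861, 0.2778, 0.2361]
t=2: π = [0.4514, 0.2928, 0.2558]
t=3: π = [0.4431, 0.2957, 0.2612]
t=4: π = [0.4412, 0.2964, 0.2624]

π = [0.4412, 0.2964, 0.2624]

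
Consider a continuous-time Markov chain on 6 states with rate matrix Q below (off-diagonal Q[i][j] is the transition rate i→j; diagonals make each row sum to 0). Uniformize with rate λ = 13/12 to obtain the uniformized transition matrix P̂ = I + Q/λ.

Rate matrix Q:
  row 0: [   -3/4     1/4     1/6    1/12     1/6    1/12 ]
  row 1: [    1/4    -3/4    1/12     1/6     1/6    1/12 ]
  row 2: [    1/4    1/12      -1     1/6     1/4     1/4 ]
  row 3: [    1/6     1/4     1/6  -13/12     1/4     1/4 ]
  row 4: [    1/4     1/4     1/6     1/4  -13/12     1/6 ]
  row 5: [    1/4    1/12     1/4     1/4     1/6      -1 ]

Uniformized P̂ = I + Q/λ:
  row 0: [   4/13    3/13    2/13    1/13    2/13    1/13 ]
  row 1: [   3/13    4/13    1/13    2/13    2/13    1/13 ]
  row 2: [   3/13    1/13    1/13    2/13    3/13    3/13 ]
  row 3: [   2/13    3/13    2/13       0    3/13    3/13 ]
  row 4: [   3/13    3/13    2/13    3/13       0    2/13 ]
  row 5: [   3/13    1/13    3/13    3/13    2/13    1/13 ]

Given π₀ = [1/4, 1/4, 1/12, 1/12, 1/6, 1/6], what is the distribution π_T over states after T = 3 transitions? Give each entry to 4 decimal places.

t=0: π = [0.2500, 0.2500, 0.0833, 0.0833, 0.1667, 0.1667]
t=1: π = [0.2436, 0.2115, 0.1410, 0.1474, 0.1410, 0.1154]
t=2: π = [0.2382, 0.2076, 0.1356, 0.1321, 0.1543, 0.1321]
t=3: π = [0.2389, 0.2055, 0.1376, 0.1372, 0.1507, 0.1300]

π = [0.2389, 0.2055, 0.1376, 0.1372, 0.1507, 0.1300]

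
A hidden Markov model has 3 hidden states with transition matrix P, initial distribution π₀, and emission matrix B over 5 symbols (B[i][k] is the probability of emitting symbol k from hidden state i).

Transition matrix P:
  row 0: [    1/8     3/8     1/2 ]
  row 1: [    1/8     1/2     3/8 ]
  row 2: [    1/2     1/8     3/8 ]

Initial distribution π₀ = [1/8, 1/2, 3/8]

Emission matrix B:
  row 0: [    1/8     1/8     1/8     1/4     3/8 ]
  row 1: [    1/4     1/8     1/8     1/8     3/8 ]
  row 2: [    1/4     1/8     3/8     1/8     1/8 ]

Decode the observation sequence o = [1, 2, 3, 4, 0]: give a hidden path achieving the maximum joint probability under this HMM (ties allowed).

t=0: δ = [1.562e-02, 6.250e-02, 4.688e-02]  (obs o_0=1)
t=1: δ = [2.930e-03, 3.906e-03, 8.789e-03]  ψ = [2, 1, 1]  (obs o_1=2)
t=2: δ = [1.099e-03, 2.441e-04, 4.120e-04]  ψ = [2, 1, 2]  (obs o_2=3)
t=3: δ = [7.725e-05, 1.545e-04, 6.866e-05]  ψ = [2, 0, 0]  (obs o_3=4)
t=4: δ = [4.292e-06, 1.931e-05, 1.448e-05]  ψ = [2, 1, 1]  (obs o_4=0)
backtrack: best end state = 1; path = [1, 2, 0, 1, 1]

path = [1, 2, 0, 1, 1]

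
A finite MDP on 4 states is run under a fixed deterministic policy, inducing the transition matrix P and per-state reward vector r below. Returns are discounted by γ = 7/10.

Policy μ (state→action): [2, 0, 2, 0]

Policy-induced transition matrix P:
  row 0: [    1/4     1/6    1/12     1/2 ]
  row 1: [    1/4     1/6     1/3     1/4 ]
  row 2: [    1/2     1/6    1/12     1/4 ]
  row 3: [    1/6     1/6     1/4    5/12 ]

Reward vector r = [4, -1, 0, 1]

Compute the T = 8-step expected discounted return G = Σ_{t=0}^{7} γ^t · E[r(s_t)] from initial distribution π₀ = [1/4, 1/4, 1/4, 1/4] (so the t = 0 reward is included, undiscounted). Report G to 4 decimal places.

t=0: π = [0.2500, 0.2500, 0.2500, 0.2500], E[r] = 1.0000, γ^t·E[r] = 1.000000, running G = 1.000000
t=1: π = [0.2917, 0.1667, 0.1875, 0.3542], E[r] = 1.3542, γ^t·E[r] = 0.947917, running G = 1.947917
t=2: π = [0.2674, 0.1667, 0.1840, 0.3819], E[r] = 1.2847, γ^t·E[r] = 0.629514, running G = 2.577431
t=3: π = [0.2642, 0.1667, 0.1887, 0.3805], E[r] = 1.2705, γ^t·E[r] = 0.435797, running G = 3.013227
t=4: π = [0.2655, 0.1667, 0.1884, 0.3795], E[r] = 1.2746, γ^t·E[r] = 0.306036, running G = 3.319263
t=5: π = [0.2655, 0.1667, 0.1882, 0.3796], E[r] = 1.2749, γ^t·E[r] = 0.214267, running G = 3.533531
t=6: π = [0.2654, 0.1667, 0.1883, 0.3796], E[r] = 1.2747, γ^t·E[r] = 0.149965, running G = 3.683495
t=7: π = [0.2654, 0.1667, 0.1883, 0.3796], E[r] = 1.2747, γ^t·E[r] = 0.104976, running G = 3.788471

G = 3.7885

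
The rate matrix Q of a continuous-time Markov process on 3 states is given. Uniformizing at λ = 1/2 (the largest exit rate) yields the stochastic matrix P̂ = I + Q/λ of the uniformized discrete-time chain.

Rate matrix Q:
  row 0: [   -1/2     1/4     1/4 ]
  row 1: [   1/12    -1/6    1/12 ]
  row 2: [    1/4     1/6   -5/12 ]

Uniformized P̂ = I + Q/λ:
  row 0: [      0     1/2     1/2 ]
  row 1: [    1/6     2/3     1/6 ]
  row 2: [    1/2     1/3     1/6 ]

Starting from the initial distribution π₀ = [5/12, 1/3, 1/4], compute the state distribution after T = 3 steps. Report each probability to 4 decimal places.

π = [0.2025, 0.5513, 0.2461]

t=0: π = [0.4167, 0.3333, 0.2500]
t=1: π = [0.1806, 0.5139, 0.3056]
t=2: π = [0.2384, 0.5347, 0.2269]
t=3: π = [0.2025, 0.5513, 0.2461]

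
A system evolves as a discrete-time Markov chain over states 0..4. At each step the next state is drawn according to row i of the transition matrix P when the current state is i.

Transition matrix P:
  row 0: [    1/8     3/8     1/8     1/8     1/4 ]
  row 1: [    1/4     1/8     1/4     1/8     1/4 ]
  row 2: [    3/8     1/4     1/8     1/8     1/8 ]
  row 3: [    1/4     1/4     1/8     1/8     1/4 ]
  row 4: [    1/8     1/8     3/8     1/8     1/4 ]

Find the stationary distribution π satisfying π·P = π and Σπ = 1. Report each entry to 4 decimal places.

Balance equations π_j = Σ_i π_i·P[i][j]:
  π_0 = 1/8·π_0 + 1/4·π_1 + 3/8·π_2 + 1/4·π_3 + 1/8·π_4
  π_1 = 3/8·π_0 + 1/8·π_1 + 1/4·π_2 + 1/4·π_3 + 1/8·π_4
  π_2 = 1/8·π_0 + 1/4·π_1 + 1/8·π_2 + 1/8·π_3 + 3/8·π_4
  π_3 = 1/8·π_0 + 1/8·π_1 + 1/8·π_2 + 1/8·π_3 + 1/8·π_4
  normalize: π_0 + π_1 + π_2 + π_3 + π_4 = 1
Solving the linear system gives exactly π = [1175/5328, 197/888, 139/666, 1/8, 1193/5328].

π = [0.2205, 0.2218, 0.2087, 0.1250, 0.2239]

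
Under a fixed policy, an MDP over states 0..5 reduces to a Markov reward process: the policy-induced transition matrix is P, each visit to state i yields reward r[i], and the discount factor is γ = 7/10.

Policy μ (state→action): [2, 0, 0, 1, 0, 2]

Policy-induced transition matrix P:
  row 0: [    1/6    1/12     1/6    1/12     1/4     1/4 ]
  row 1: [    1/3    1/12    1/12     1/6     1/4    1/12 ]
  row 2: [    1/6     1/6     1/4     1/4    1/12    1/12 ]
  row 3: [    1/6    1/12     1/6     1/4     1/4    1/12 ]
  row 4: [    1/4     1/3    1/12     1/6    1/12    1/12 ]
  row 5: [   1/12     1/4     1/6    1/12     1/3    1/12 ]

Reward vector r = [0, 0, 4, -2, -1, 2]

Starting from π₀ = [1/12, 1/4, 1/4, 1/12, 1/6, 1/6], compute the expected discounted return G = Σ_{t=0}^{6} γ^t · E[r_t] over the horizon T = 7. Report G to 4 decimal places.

t=0: π = [0.0833, 0.2500, 0.2500, 0.0833, 0.1667, 0.1667], E[r] = 1.0000, γ^t·E[r] = 1.000000, running G = 1.000000
t=1: π = [0.2083, 0.1736, 0.1528, 0.1736, 0.1944, 0.0972], E[r] = 0.2639, γ^t·E[r] = 0.184722, running G = 1.184722
t=2: π = [0.2037, 0.1609, 0.1487, 0.1684, 0.2002, 0.1181], E[r] = 0.2940, γ^t·E[r] = 0.144051, running G = 1.328773
t=3: π = [0.2003, 0.1655, 0.1490, 0.1663, 0.2017, 0.1173], E[r] = 0.2962, γ^t·E[r] = 0.101597, running G = 1.430370
t=4: π = [0.2013, 0.1657, 0.1485, 0.1665, 0.2013, 0.1167], E[r] = 0.2931, γ^t·E[r] = 0.070377, running G = 1.500746
t=5: π = [0.2013, 0.1655, 0.1485, 0.1664, 0.2014, 0.1169], E[r] = 0.2933, γ^t·E[r] = 0.049299, running G = 1.550045
t=6: π = [0.2013, 0.1655, 0.1485, 0.1664, 0.2014, 0.1169], E[r] = 0.2934, γ^t·E[r] = 0.034521, running G = 1.584566

G = 1.5846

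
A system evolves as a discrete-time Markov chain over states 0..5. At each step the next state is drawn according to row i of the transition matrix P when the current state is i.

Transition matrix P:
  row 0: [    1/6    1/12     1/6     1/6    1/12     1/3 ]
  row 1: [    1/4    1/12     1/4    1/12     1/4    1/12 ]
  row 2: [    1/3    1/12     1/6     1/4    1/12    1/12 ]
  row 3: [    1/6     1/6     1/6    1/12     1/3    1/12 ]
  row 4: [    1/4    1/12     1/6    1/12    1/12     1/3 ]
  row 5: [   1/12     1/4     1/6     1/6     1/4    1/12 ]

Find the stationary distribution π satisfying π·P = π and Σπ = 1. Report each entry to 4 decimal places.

Balance equations π_j = Σ_i π_i·P[i][j]:
  π_0 = 1/6·π_0 + 1/4·π_1 + 1/3·π_2 + 1/6·π_3 + 1/4·π_4 + 1/12·π_5
  π_1 = 1/12·π_0 + 1/12·π_1 + 1/12·π_2 + 1/6·π_3 + 1/12·π_4 + 1/4·π_5
  π_2 = 1/6·π_0 + 1/4·π_1 + 1/6·π_2 + 1/6·π_3 + 1/6·π_4 + 1/6·π_5
  π_3 = 1/6·π_0 + 1/12·π_1 + 1/4·π_2 + 1/12·π_3 + 1/12·π_4 + 1/6·π_5
  π_4 = 1/12·π_0 + 1/4·π_1 + 1/12·π_2 + 1/3·π_3 + 1/12·π_4 + 1/4·π_5
  normalize: π_0 + π_1 + π_2 + π_3 + π_4 + π_5 = 1
Solving the linear system gives exactly π = [36695/178152, 1855/14846, 31547/178152, 4299/29692, 30269/178152, 10529/59384].

π = [0.2060, 0.1249, 0.1771, 0.1448, 0.1699, 0.1773]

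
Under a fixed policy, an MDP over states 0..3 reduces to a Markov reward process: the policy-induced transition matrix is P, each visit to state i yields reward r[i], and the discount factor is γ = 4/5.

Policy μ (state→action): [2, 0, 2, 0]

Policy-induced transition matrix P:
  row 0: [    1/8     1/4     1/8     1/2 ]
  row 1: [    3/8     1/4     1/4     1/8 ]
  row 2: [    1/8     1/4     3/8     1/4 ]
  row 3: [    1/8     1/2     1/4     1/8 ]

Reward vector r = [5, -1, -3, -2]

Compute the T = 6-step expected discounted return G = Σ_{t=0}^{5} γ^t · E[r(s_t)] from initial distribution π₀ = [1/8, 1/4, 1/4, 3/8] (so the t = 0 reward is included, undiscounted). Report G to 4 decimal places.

G = -2.5955

t=0: π = [0.1250, 0.2500, 0.2500, 0.3750], E[r] = -1.1250, γ^t·E[r] = -1.125000, running G = -1.125000
t=1: π = [0.1875, 0.3438, 0.2656, 0.2031], E[r] = -0.6094, γ^t·E[r] = -0.487500, running G = -1.612500
t=2: π = [0.2109, 0.3008, 0.2598, 0.2285], E[r] = -0.4824, γ^t·E[r] = -0.308750, running G = -1.921250
t=3: π = [0.2002, 0.3071, 0.2561, 0.2366], E[r] = -0.5476, γ^t·E[r] = -0.280375, running G = -2.201625
t=4: π = [0.2018, 0.3091, 0.2570, 0.2321], E[r] = -0.5354, γ^t·E[r] = -0.219288, running G = -2.420913
t=5: π = [0.2023, 0.3080, 0.2569, 0.2328], E[r] = -0.5329, γ^t·E[r] = -0.174614, running G = -2.595526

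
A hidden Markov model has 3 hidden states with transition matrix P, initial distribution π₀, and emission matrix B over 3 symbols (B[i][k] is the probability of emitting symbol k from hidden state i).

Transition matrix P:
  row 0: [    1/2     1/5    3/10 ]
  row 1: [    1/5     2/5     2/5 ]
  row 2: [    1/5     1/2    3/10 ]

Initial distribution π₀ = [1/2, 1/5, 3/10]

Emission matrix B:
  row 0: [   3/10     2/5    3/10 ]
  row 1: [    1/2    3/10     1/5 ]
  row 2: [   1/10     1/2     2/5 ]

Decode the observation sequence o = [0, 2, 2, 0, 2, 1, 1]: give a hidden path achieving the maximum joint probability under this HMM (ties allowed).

path = [0, 0, 2, 1, 2, 1, 2]

t=0: δ = [1.500e-01, 1.000e-01, 3.000e-02]  (obs o_0=0)
t=1: δ = [2.250e-02, 8.000e-03, 1.800e-02]  ψ = [0, 1, 0]  (obs o_1=2)
t=2: δ = [3.375e-03, 1.800e-03, 2.700e-03]  ψ = [0, 2, 0]  (obs o_2=2)
t=3: δ = [5.062e-04, 6.750e-04, 1.012e-04]  ψ = [0, 2, 0]  (obs o_3=0)
t=4: δ = [7.594e-05, 5.400e-05, 1.080e-04]  ψ = [0, 1, 1]  (obs o_4=2)
t=5: δ = [1.519e-05, 1.620e-05, 1.620e-05]  ψ = [0, 2, 2]  (obs o_5=1)
t=6: δ = [3.038e-06, 2.430e-06, 3.240e-06]  ψ = [0, 2, 1]  (obs o_6=1)
backtrack: best end state = 2; path = [0, 0, 2, 1, 2, 1, 2]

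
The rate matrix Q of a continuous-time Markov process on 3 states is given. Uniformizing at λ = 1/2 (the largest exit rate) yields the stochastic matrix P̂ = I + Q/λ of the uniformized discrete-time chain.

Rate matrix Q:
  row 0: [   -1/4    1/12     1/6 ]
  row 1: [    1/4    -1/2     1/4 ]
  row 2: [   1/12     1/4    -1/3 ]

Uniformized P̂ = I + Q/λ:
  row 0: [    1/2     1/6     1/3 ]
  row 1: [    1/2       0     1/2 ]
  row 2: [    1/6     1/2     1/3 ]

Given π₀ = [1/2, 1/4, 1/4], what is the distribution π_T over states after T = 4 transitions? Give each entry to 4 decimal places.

π = [0.3746, 0.2510, 0.3744]

t=0: π = [0.5000, 0.2500, 0.2500]
t=1: π = [0.4167, 0.2083, 0.3750]
t=2: π = [0.3750, 0.2569, 0.3681]
t=3: π = [0.3773, 0.2465, 0.3762]
t=4: π = [0.3746, 0.2510, 0.3744]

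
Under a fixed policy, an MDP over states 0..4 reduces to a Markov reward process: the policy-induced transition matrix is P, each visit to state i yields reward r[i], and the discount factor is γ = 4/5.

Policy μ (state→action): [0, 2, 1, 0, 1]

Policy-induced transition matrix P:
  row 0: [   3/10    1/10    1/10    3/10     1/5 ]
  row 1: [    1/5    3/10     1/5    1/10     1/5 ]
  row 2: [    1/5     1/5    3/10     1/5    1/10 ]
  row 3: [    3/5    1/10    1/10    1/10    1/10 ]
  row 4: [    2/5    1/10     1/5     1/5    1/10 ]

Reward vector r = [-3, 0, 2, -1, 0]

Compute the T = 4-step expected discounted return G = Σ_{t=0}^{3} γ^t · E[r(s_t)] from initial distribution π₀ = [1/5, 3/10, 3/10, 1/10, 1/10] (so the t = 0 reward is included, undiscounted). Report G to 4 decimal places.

t=0: π = [0.2000, 0.3000, 0.3000, 0.1000, 0.1000], E[r] = -0.1000, γ^t·E[r] = -0.100000, running G = -0.100000
t=1: π = [0.2800, 0.1900, 0.2000, 0.1800, 0.1500], E[r] = -0.6200, γ^t·E[r] = -0.496000, running G = -0.596000
t=2: π = [0.3300, 0.1580, 0.1740, 0.1910, 0.1470], E[r] = -0.8330, γ^t·E[r] = -0.533120, running G = -1.129120
t=3: π = [0.3388, 0.1490, 0.1653, 0.1981, 0.1488], E[r] = -0.8839, γ^t·E[r] = -0.452557, running G = -1.581677

G = -1.5817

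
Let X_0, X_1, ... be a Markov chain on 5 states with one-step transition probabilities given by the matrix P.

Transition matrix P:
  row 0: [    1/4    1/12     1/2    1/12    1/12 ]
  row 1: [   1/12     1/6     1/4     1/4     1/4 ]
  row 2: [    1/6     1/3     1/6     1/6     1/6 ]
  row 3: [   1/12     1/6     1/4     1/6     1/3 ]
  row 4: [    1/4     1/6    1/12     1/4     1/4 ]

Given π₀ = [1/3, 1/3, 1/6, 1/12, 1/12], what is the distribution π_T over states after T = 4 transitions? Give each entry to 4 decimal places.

t=0: π = [0.3333, 0.3333, 0.1667, 0.0833, 0.0833]
t=1: π = [0.1667, 0.1667, 0.3056, 0.1736, 0.1875]
t=2: π = [0.1678, 0.2037, 0.2350, 0.1823, 0.2112]
t=3: π = [0.1661, 0.1918, 0.2372, 0.1873, 0.2176]
t=4: π = [0.1671, 0.1924, 0.2355, 0.1869, 0.2182]

π = [0.1671, 0.1924, 0.2355, 0.1869, 0.2182]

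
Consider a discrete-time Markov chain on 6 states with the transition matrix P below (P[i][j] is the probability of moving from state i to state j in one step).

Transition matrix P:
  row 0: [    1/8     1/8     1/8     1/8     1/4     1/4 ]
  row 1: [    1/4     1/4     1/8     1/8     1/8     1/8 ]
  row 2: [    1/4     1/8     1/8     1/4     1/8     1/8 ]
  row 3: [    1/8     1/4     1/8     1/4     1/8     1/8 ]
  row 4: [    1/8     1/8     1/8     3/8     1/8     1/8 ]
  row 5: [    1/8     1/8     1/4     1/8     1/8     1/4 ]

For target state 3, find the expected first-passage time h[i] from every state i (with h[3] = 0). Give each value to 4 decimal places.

h = [5.3841, 5.5443, 4.8513, 0.0000, 4.1783, 5.4682]

First-step conditioning: h[3] = 0; for i ≠ 3, h[i] = 1 + Σ_k P[i][k]·h[k].
  h[0] = 1 + 1/8·h[0] + 1/8·h[1] + 1/8·h[2] + 1/4·h[4] + 1/4·h[5]
  h[1] = 1 + 1/4·h[0] + 1/4·h[1] + 1/8·h[2] + 1/8·h[4] + 1/8·h[5]
  h[2] = 1 + 1/4·h[0] + 1/8·h[1] + 1/8·h[2] + 1/8·h[4] + 1/8·h[5]
  h[4] = 1 + 1/8·h[0] + 1/8·h[1] + 1/8·h[2] + 1/8·h[4] + 1/8·h[5]
  h[5] = 1 + 1/8·h[0] + 1/8·h[1] + 1/4·h[2] + 1/8·h[4] + 1/4·h[5]
Solving the 5×5 linear system over states ≠ 3 gives exactly h = [10752/1997, 11072/1997, 9688/1997, 0, 8344/1997, 10920/1997] (h[3] = 0 is the target).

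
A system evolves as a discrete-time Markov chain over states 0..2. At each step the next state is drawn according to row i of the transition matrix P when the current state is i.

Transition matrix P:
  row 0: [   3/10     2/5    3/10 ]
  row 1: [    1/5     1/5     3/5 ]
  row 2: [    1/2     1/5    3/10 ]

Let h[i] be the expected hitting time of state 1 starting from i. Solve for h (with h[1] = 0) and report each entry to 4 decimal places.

First-step conditioning: h[1] = 0; for i ≠ 1, h[i] = 1 + Σ_k P[i][k]·h[k].
  h[0] = 1 + 3/10·h[0] + 3/10·h[2]
  h[2] = 1 + 1/2·h[0] + 3/10·h[2]
Solving the 2×2 linear system over states ≠ 1 gives exactly h = [50/17, 0, 60/17] (h[1] = 0 is the target).

h = [2.9412, 0.0000, 3.5294]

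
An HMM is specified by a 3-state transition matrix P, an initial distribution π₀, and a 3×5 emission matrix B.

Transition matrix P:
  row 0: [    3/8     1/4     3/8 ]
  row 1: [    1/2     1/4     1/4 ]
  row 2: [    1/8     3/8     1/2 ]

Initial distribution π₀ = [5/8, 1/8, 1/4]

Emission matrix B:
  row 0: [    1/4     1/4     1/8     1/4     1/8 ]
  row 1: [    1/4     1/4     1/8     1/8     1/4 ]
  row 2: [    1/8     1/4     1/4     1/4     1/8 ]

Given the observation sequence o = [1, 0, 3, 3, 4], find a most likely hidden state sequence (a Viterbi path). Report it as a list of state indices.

path = [0, 0, 2, 2, 1]

t=0: δ = [1.562e-01, 3.125e-02, 6.250e-02]  (obs o_0=1)
t=1: δ = [1.465e-02, 9.766e-03, 7.324e-03]  ψ = [0, 0, 0]  (obs o_1=0)
t=2: δ = [1.373e-03, 4.578e-04, 1.373e-03]  ψ = [0, 0, 0]  (obs o_2=3)
t=3: δ = [1.287e-04, 6.437e-05, 1.717e-04]  ψ = [0, 2, 2]  (obs o_3=3)
t=4: δ = [6.035e-06, 1.609e-05, 1.073e-05]  ψ = [0, 2, 2]  (obs o_4=4)
backtrack: best end state = 1; path = [0, 0, 2, 2, 1]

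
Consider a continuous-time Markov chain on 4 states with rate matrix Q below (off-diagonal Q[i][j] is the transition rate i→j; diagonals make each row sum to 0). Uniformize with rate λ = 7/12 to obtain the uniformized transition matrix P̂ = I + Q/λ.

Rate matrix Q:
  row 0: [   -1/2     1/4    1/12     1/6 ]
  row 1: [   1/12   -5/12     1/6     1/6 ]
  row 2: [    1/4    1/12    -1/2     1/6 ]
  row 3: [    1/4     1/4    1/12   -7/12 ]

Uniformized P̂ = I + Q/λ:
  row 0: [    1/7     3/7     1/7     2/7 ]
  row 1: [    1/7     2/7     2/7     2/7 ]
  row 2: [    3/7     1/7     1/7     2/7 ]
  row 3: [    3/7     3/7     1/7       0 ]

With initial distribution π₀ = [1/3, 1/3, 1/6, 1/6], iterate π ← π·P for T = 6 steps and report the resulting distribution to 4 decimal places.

t=0: π = [0.3333, 0.3333, 0.1667, 0.1667]
t=1: π = [0.2381, 0.3333, 0.1905, 0.2381]
t=2: π = [0.2653, 0.3265, 0.1905, 0.2177]
t=3: π = [0.2595, 0.3275, 0.1895, 0.2235]
t=4: π = [0.2609, 0.3276, 0.1896, 0.2219]
t=5: π = [0.2604, 0.3276, 0.1897, 0.2223]
t=6: π = [0.2606, 0.3276, 0.1897, 0.2222]

π = [0.2606, 0.3276, 0.1897, 0.2222]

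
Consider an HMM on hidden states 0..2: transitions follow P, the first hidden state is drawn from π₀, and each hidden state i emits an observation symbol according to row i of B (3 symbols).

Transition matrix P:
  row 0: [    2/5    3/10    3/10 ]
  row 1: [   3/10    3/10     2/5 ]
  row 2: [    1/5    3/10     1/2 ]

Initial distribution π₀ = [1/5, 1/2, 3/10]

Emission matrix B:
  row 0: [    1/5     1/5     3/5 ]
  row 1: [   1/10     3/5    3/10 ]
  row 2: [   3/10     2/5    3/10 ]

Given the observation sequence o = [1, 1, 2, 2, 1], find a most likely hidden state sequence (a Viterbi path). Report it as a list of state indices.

t=0: δ = [4.000e-02, 3.000e-01, 1.200e-01]  (obs o_0=1)
t=1: δ = [1.800e-02, 5.400e-02, 4.800e-02]  ψ = [1, 1, 1]  (obs o_1=1)
t=2: δ = [9.720e-03, 4.860e-03, 7.200e-03]  ψ = [1, 1, 2]  (obs o_2=2)
t=3: δ = [2.333e-03, 8.748e-04, 1.080e-03]  ψ = [0, 0, 2]  (obs o_3=2)
t=4: δ = [1.866e-04, 4.199e-04, 2.799e-04]  ψ = [0, 0, 0]  (obs o_4=1)
backtrack: best end state = 1; path = [1, 1, 0, 0, 1]

path = [1, 1, 0, 0, 1]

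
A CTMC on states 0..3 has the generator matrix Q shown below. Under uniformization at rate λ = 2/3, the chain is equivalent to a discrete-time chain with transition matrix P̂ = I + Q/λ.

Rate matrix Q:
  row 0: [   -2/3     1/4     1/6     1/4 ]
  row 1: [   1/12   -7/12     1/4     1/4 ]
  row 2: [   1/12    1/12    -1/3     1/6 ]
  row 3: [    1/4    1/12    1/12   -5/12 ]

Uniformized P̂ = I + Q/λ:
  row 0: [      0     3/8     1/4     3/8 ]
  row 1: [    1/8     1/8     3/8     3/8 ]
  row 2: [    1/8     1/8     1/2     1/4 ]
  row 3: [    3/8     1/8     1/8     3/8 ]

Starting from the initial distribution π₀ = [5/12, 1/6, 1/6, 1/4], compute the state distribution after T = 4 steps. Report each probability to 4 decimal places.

π = [0.1861, 0.1713, 0.3055, 0.3371]

t=0: π = [0.4167, 0.1667, 0.1667, 0.2500]
t=1: π = [0.1354, 0.2292, 0.2813, 0.3542]
t=2: π = [0.1966, 0.1589, 0.3047, 0.3398]
t=3: π = [0.1854, 0.1742, 0.3035, 0.3369]
t=4: π = [0.1861, 0.1713, 0.3055, 0.3371]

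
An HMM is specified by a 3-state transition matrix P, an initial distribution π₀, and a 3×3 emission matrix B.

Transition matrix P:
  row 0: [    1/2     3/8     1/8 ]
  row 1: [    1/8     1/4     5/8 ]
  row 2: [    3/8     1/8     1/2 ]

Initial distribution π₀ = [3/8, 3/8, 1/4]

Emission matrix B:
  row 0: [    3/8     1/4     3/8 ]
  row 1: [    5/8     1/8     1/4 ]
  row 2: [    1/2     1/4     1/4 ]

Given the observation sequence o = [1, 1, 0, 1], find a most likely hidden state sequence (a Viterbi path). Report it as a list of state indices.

path = [0, 0, 1, 2]

t=0: δ = [9.375e-02, 4.688e-02, 6.250e-02]  (obs o_0=1)
t=1: δ = [1.172e-02, 4.395e-03, 7.812e-03]  ψ = [0, 0, 2]  (obs o_1=1)
t=2: δ = [2.197e-03, 2.747e-03, 1.953e-03]  ψ = [0, 0, 2]  (obs o_2=0)
t=3: δ = [2.747e-04, 1.030e-04, 4.292e-04]  ψ = [0, 0, 1]  (obs o_3=1)
backtrack: best end state = 2; path = [0, 0, 1, 2]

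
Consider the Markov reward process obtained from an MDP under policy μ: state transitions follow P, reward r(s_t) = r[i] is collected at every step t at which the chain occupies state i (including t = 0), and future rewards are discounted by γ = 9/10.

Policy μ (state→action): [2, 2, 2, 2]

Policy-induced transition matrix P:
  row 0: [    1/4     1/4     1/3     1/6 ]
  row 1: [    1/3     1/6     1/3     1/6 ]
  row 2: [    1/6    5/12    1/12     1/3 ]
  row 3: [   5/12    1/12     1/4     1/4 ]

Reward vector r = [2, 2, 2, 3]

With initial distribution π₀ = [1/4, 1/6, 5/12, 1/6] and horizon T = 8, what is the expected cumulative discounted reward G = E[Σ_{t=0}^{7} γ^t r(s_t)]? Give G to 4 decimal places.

G = 12.6431

t=0: π = [0.2500, 0.1667, 0.4167, 0.1667], E[r] = 2.1667, γ^t·E[r] = 2.166667, running G = 2.166667
t=1: π = [0.2569, 0.2778, 0.2153, 0.2500], E[r] = 2.2500, γ^t·E[r] = 2.025000, running G = 4.191667
t=2: π = [0.2969, 0.2211, 0.2587, 0.2234], E[r] = 2.2234, γ^t·E[r] = 1.800938, running G = 5.992604
t=3: π = [0.2841, 0.2375, 0.2500, 0.2284], E[r] = 2.2284, γ^t·E[r] = 1.624500, running G = 7.617104
t=4: π = [0.2870, 0.2338, 0.2518, 0.2274], E[r] = 2.2274, γ^t·E[r] = 1.461380, running G = 9.078484
t=5: π = [0.2864, 0.2346, 0.2514, 0.2276], E[r] = 2.2276, γ^t·E[r] = 1.315363, running G = 10.393848
t=6: π = [0.2865, 0.2344, 0.2515, 0.2275], E[r] = 2.2275, γ^t·E[r] = 1.183805, running G = 11.577653
t=7: π = [0.2865, 0.2345, 0.2515, 0.2275], E[r] = 2.2275, γ^t·E[r] = 1.065428, running G = 12.643081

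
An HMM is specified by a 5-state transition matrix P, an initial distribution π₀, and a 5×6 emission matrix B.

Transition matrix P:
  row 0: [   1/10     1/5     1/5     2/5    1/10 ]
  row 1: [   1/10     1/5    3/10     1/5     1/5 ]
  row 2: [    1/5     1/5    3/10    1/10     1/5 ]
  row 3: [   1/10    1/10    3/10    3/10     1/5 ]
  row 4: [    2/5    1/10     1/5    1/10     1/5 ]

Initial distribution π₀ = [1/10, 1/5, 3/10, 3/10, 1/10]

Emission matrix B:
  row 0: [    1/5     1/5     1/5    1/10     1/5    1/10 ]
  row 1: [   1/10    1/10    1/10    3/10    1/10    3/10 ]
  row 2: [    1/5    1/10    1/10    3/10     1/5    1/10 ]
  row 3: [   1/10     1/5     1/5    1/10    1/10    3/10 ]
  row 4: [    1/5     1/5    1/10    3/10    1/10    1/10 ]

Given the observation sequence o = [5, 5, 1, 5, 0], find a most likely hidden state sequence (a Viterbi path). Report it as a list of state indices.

t=0: δ = [1.000e-02, 6.000e-02, 3.000e-02, 9.000e-02, 1.000e-02]  (obs o_0=5)
t=1: δ = [9.000e-04, 3.600e-03, 2.700e-03, 8.100e-03, 1.800e-03]  ψ = [3, 1, 3, 3, 3]  (obs o_1=5)
t=2: δ = [1.620e-04, 8.100e-05, 2.430e-04, 4.860e-04, 3.240e-04]  ψ = [3, 3, 3, 3, 3]  (obs o_2=1)
t=3: δ = [1.296e-05, 1.458e-05, 1.458e-05, 4.374e-05, 9.720e-06]  ψ = [4, 2, 3, 3, 3]  (obs o_3=5)
t=4: δ = [8.748e-07, 4.374e-07, 2.624e-06, 1.312e-06, 1.750e-06]  ψ = [3, 3, 3, 3, 3]  (obs o_4=0)
backtrack: best end state = 2; path = [3, 3, 3, 3, 2]

path = [3, 3, 3, 3, 2]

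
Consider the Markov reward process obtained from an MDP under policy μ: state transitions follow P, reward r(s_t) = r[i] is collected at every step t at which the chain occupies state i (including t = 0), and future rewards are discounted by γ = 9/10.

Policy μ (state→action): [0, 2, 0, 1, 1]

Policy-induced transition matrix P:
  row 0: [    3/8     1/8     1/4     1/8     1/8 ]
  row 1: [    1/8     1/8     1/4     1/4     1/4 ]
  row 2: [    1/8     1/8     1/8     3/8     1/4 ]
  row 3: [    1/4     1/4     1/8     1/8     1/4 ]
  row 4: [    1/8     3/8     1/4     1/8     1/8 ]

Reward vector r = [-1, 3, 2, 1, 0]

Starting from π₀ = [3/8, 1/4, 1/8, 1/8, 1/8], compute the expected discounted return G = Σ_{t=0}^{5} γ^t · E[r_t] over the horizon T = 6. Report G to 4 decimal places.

G = 4.3298

t=0: π = [0.3750, 0.2500, 0.1250, 0.1250, 0.1250], E[r] = 0.7500, γ^t·E[r] = 0.750000, running G = 0.750000
t=1: π = [0.2344, 0.1719, 0.2188, 0.1875, 0.1875], E[r] = 0.9063, γ^t·E[r] = 0.815625, running G = 1.565625
t=2: π = [0.2070, 0.1953, 0.1992, 0.2012, 0.1973], E[r] = 0.9785, γ^t·E[r] = 0.792598, running G = 2.358223
t=3: π = [0.2019, 0.1995, 0.2000, 0.1992, 0.1995], E[r] = 0.9956, γ^t·E[r] = 0.725796, running G = 3.084019
t=4: π = [0.2004, 0.1998, 0.2001, 0.1999, 0.1998], E[r] = 0.9991, γ^t·E[r] = 0.655479, running G = 3.739498
t=5: π = [0.2001, 0.1999, 0.2000, 0.2000, 0.2000], E[r] = 0.9997, γ^t·E[r] = 0.590341, running G = 4.329840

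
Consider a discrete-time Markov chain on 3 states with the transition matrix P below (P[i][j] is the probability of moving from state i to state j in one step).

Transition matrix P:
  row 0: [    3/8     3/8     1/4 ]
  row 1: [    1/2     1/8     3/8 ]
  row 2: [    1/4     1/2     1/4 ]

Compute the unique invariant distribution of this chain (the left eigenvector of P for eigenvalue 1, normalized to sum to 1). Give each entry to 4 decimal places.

π = [0.3797, 0.3291, 0.2911]

Balance equations π_j = Σ_i π_i·P[i][j]:
  π_0 = 3/8·π_0 + 1/2·π_1 + 1/4·π_2
  π_1 = 3/8·π_0 + 1/8·π_1 + 1/2·π_2
  normalize: π_0 + π_1 + π_2 = 1
Solving the linear system gives exactly π = [30/79, 26/79, 23/79].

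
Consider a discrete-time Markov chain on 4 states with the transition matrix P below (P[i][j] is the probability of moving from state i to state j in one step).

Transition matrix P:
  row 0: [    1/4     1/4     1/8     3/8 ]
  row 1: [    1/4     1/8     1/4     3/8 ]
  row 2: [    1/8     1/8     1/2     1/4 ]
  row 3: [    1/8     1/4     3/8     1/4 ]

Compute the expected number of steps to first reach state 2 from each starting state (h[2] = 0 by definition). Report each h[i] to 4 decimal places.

h = [4.2353, 3.7647, 0.0000, 3.2941]

First-step conditioning: h[2] = 0; for i ≠ 2, h[i] = 1 + Σ_k P[i][k]·h[k].
  h[0] = 1 + 1/4·h[0] + 1/4·h[1] + 3/8·h[3]
  h[1] = 1 + 1/4·h[0] + 1/8·h[1] + 3/8·h[3]
  h[3] = 1 + 1/8·h[0] + 1/4·h[1] + 1/4·h[3]
Solving the 3×3 linear system over states ≠ 2 gives exactly h = [72/17, 64/17, 0, 56/17] (h[2] = 0 is the target).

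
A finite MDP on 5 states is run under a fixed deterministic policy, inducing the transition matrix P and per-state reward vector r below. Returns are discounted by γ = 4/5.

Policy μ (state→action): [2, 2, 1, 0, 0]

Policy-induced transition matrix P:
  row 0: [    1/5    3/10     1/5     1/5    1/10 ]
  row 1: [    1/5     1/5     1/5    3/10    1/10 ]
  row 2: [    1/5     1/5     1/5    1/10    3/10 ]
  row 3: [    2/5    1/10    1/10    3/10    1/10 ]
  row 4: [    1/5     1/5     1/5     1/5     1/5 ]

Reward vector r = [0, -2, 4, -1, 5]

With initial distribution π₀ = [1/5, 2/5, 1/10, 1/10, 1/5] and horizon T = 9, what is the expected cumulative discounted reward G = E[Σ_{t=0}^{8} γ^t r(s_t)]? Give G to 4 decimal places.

G = 3.2531

t=0: π = [0.2000, 0.4000, 0.1000, 0.1000, 0.2000], E[r] = 0.5000, γ^t·E[r] = 0.500000, running G = 0.500000
t=1: π = [0.2200, 0.2100, 0.1900, 0.2400, 0.1400], E[r] = 0.8000, γ^t·E[r] = 0.640000, running G = 1.140000
t=2: π = [0.2480, 0.1980, 0.1760, 0.2260, 0.1520], E[r] = 0.8420, γ^t·E[r] = 0.538880, running G = 1.678880
t=3: π = [0.2452, 0.2022, 0.1774, 0.2248, 0.1504], E[r] = 0.8324, γ^t·E[r] = 0.426189, running G = 2.105069
t=4: π = [0.2450, 0.2020, 0.1775, 0.2250, 0.1505], E[r] = 0.8336, γ^t·E[r] = 0.341459, running G = 2.446528
t=5: π = [0.2450, 0.2020, 0.1775, 0.2249, 0.1506], E[r] = 0.8338, γ^t·E[r] = 0.273235, running G = 2.719763
t=6: π = [0.2450, 0.2020, 0.1775, 0.2249, 0.1506], E[r] = 0.8338, γ^t·E[r] = 0.218589, running G = 2.938352
t=7: π = [0.2450, 0.2020, 0.1775, 0.2249, 0.1506], E[r] = 0.8339, γ^t·E[r] = 0.174871, running G = 3.113223
t=8: π = [0.2450, 0.2020, 0.1775, 0.2249, 0.1506], E[r] = 0.8339, γ^t·E[r] = 0.139897, running G = 3.253121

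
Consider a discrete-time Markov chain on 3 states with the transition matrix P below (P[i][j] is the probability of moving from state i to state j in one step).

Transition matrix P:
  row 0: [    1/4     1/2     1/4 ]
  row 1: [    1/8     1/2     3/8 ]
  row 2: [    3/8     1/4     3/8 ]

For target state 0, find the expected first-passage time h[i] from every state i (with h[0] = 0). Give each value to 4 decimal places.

First-step conditioning: h[0] = 0; for i ≠ 0, h[i] = 1 + Σ_k P[i][k]·h[k].
  h[1] = 1 + 1/2·h[1] + 3/8·h[2]
  h[2] = 1 + 1/4·h[1] + 3/8·h[2]
Solving the 2×2 linear system over states ≠ 0 gives exactly h = [0, 32/7, 24/7] (h[0] = 0 is the target).

h = [0.0000, 4.5714, 3.4286]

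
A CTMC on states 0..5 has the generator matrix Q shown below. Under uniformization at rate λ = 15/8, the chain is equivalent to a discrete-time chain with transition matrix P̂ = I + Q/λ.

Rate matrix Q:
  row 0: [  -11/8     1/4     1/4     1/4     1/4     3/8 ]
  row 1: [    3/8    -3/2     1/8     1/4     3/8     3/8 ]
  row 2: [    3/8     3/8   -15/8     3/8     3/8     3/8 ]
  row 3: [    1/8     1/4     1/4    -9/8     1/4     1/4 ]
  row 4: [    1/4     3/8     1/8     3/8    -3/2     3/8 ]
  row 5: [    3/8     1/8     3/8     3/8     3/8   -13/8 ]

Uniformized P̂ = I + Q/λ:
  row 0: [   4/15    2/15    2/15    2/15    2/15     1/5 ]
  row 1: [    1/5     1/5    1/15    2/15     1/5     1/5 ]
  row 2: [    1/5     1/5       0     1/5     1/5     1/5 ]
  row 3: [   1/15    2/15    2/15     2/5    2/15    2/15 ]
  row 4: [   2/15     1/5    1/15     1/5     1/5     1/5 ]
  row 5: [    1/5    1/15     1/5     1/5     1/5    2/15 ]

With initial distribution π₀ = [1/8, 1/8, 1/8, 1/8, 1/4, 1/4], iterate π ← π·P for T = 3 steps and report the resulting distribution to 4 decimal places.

π = [0.1705, 0.1506, 0.1088, 0.2225, 0.1739, 0.1737]

t=0: π = [0.1250, 0.1250, 0.1250, 0.1250, 0.2500, 0.2500]
t=1: π = [0.1750, 0.1500, 0.1083, 0.2083, 0.1833, 0.1750]
t=2: π = [0.1717, 0.1511, 0.1083, 0.2200, 0.1744, 0.1744]
t=3: π = [0.1705, 0.1506, 0.1088, 0.2225, 0.1739, 0.1737]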